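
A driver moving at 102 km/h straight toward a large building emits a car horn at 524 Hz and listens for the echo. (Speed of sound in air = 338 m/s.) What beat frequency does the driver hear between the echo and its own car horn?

96 Hz

102 km/h = 28.33 m/s.
The large building receives the sound from a moving source: f₁ = f₀ · v/(v − v_e) = 524 × 338/309.67 ≈ 571.9 Hz.
On the return leg the driver is a moving observer: f₂ = f₁ · (v + v_e)/v = 571.9 × 366.33/338 ≈ 619.9 Hz.
Equivalently f₂ = f₀ · (v + v_e)/(v − v_e).
Beat against the emitted tone: |f₂ − f₀| = 2v_e·f₀/(v − v_e) = 2 × 28.33 × 524/309.67 ≈ 96 Hz.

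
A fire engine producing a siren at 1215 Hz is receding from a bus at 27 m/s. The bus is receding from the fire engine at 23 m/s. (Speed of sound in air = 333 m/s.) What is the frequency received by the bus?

1046 Hz

General Doppler shift: f' = f · (v − v_o)/(v + v_s).
f' = 1215 × (333 − 23)/(333 + 27) = 1215 × 310/360 ≈ 1046 Hz.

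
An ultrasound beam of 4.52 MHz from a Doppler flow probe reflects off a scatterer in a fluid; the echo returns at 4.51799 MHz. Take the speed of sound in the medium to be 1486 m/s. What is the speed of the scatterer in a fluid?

0.33 m/s

Double Doppler shift off a moving reflector: f₂ = f₀ · (v + u)/(v − u) (u > 0 toward emitter).
Rearranging, u = v · (f₂ − f₀)/(f₂ + f₀) = 1486 × -0.00201/9.03799 ≈ -0.33 m/s.
So the scatterer in a fluid is moving at 0.33 m/s away from the emitter.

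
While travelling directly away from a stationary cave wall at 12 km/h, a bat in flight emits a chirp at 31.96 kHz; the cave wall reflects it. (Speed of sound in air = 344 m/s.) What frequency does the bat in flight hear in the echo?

31.3 kHz

12 km/h = 3.333 m/s.
The cave wall receives the sound from a moving source: f₁ = f₀ · v/(v + v_e) = 31.96 × 344/347.33 ≈ 31.7 kHz.
On the return leg the bat in flight is a moving observer: f₂ = f₁ · (v − v_e)/v = 31.7 × 340.67/344 ≈ 31.3 kHz.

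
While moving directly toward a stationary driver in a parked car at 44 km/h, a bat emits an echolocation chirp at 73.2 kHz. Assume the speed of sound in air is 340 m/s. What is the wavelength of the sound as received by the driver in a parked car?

4.48 mm

44 km/h = 12.22 m/s.
Moving source, stationary observer: f' = f · v/(v − v_s) since the source is approaching.
f' = 73.2 × 340/(340 − 12.22) ≈ 75.9 kHz.
λ' = v/f' = 340/75929.5 ≈ 4.48 mm.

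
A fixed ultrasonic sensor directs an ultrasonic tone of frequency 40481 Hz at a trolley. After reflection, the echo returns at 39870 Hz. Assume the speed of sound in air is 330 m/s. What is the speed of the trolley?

Double Doppler shift off a moving reflector: f₂ = f₀ · (v + u)/(v − u) (u > 0 toward emitter).
Rearranging, u = v · (f₂ − f₀)/(f₂ + f₀) = 330 × -611/80351 ≈ -2.51 m/s.
So the trolley is moving at 2.51 m/s away from the emitter.

2.51 m/s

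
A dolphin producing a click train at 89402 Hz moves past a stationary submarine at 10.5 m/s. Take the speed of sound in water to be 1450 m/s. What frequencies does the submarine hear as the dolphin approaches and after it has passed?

Approaching: f₁ = f · v/(v − v_s) = 89402 × 1450/1439.5 ≈ 90054 Hz.
Receding: f₂ = f · v/(v + v_s) = 89402 × 1450/1460.5 ≈ 88759 Hz.

90054 Hz approaching; 88759 Hz receding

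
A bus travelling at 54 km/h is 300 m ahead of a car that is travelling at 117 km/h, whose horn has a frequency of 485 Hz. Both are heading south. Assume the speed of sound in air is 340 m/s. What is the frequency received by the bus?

513 Hz

117 km/h = 32.5 m/s; 54 km/h = 15 m/s.
The bus is ahead, so the car is moving toward it while the bus is moving away from the car.
General Doppler shift: f' = f · (v − v_o)/(v − v_s).
f' = 485 × (340 − 15)/(340 − 32.5) = 485 × 325/307.5 ≈ 513 Hz.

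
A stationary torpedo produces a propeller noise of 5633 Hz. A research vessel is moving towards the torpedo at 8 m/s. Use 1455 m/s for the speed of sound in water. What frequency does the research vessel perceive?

5664 Hz

Moving observer, stationary source: f' = f · (v + v_o)/v.
f' = 5633 × (1455 + 8)/1455 = 5633 × 1463/1455 ≈ 5664 Hz.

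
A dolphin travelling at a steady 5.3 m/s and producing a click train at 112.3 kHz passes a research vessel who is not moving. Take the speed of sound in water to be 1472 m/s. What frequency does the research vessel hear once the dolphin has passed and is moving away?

Receding: f₂ = f · v/(v + v_s) = 112.3 × 1472/1477.3 ≈ 111.9 kHz.

111.9 kHz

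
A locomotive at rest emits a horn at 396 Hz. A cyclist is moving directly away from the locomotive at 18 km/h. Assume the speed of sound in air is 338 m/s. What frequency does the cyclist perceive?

18 km/h = 5 m/s.
Moving observer, stationary source: f' = f · (v − v_o)/v.
f' = 396 × (338 − 5)/338 = 396 × 333/338 ≈ 390 Hz.

390 Hz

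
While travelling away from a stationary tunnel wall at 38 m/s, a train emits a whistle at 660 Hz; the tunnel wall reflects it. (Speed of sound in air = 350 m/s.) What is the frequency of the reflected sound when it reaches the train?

531 Hz

The tunnel wall receives the sound from a moving source: f₁ = f₀ · v/(v + v_e) = 660 × 350/388 ≈ 595 Hz.
On the return leg the train is a moving observer: f₂ = f₁ · (v − v_e)/v = 595 × 312/350 ≈ 531 Hz.
Equivalently f₂ = f₀ · (v − v_e)/(v + v_e).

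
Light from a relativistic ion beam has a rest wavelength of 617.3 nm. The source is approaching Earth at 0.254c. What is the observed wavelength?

476.1 nm

Relativistic Doppler for wavelength: λ' = λ₀ · √((1 − β)/(1 + β)).
λ' = 617.3 × √(0.7460/1.2540) = 617.3 × 0.77130 ≈ 476.1 nm.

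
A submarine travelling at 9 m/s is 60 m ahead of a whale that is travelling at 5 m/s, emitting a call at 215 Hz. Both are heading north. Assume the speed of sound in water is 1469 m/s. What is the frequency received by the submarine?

The submarine is ahead, so the whale is moving toward it while the submarine is moving away from the whale.
General Doppler shift: f' = f · (v − v_o)/(v − v_s).
f' = 215 × (1469 − 9)/(1469 − 5) = 215 × 1460/1464 ≈ 214 Hz.

214 Hz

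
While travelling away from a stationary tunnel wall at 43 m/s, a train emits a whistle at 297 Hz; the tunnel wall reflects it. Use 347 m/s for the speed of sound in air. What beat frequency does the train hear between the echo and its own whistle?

65 Hz

The tunnel wall receives the sound from a moving source: f₁ = f₀ · v/(v + v_e) = 297 × 347/390 ≈ 264.3 Hz.
On the return leg the train is a moving observer: f₂ = f₁ · (v − v_e)/v = 264.3 × 304/347 ≈ 231.5 Hz.
Equivalently f₂ = f₀ · (v − v_e)/(v + v_e).
Beat against the emitted tone: |f₂ − f₀| = 2v_e·f₀/(v + v_e) = 2 × 43 × 297/390 ≈ 65 Hz.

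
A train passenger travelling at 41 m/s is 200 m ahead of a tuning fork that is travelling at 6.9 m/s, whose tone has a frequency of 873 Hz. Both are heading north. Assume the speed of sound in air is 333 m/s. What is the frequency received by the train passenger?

The train passenger is ahead, so the tuning fork is moving toward it while the train passenger is moving away from the tuning fork.
General Doppler shift: f' = f · (v − v_o)/(v − v_s).
f' = 873 × (333 − 41)/(333 − 6.9) = 873 × 292/326.1 ≈ 782 Hz.

782 Hz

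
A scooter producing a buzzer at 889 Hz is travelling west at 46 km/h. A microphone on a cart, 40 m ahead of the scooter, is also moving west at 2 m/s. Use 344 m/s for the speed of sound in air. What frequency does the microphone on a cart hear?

46 km/h = 12.78 m/s.
The microphone on a cart is ahead, so the scooter is moving toward it while the microphone on a cart is moving away from the scooter.
With source approaching and observer receding, f' = f · (v − v_o)/(v − v_s).
f' = 889 × (344 − 2)/(344 − 12.78) = 889 × 342/331.22 ≈ 918 Hz.

918 Hz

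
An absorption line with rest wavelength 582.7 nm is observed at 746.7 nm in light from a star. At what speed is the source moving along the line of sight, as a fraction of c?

0.243

λ'/λ₀ = 1.2814 > 1 (redshift), so the source is receding.
λ'/λ₀ = √((1 + β)/(1 − β)) for a receding source ⇒ β = (r² − 1)/(r² + 1) with r = λ'/λ₀.
β = (1.6421 − 1)/(1.6421 + 1) ≈ 0.243.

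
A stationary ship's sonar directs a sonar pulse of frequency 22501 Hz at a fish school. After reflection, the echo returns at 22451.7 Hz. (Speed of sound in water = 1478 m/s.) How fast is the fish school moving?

Double Doppler shift off a moving reflector: f₂ = f₀ · (v + u)/(v − u) (u > 0 toward emitter).
Rearranging, u = v · (f₂ − f₀)/(f₂ + f₀) = 1478 × -49.3/44952.7 ≈ -1.62 m/s.
So the fish school is moving at 1.62 m/s away from the emitter.

1.62 m/s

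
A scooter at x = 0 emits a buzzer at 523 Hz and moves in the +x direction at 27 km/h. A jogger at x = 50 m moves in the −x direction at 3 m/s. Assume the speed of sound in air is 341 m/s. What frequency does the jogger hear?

539 Hz

27 km/h = 7.5 m/s.
The observer lies on the +x side, so the source is heading toward the observer and the observer is heading toward the source.
With source approaching and observer approaching, f' = f · (v + v_o)/(v − v_s).
f' = 523 × (341 + 3)/(341 − 7.5) = 523 × 344/333.5 ≈ 539 Hz.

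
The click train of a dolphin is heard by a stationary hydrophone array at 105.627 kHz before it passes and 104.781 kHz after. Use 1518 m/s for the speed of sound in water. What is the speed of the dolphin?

f₁/f₂ = (v + v_s)/(v − v_s), so v_s = v · (f₁ − f₂)/(f₁ + f₂).
v_s = 1518 × (105.627 − 104.781)/(105.627 + 104.781) = 1518 × 0.846/210.408 ≈ 6.1 m/s.

6.1 m/s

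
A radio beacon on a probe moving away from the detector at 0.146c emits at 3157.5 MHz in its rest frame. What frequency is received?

2725.7 MHz

Relativistic Doppler for frequency: f' = f₀ · √((1 − β)/(1 + β)).
f' = 3157.5 × √(0.8540/1.1460) = 3157.5 × 0.86325 ≈ 2725.7 MHz.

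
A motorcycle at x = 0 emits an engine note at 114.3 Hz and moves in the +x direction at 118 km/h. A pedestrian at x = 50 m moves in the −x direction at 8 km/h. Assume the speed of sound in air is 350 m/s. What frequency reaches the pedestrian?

118 km/h = 32.78 m/s; 8 km/h = 2.222 m/s.
The observer lies on the +x side, so the source is heading toward the observer and the observer is heading toward the source.
Both move, so f' = f · (v + v_o)/(v − v_s).
f' = 114.3 × (350 + 2.222)/(350 − 32.78) = 114.3 × 352.22/317.22 ≈ 127 Hz.

127 Hz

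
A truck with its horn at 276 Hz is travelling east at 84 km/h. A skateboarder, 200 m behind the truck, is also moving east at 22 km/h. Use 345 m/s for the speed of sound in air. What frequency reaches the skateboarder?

84 km/h = 23.33 m/s; 22 km/h = 6.111 m/s.
The skateboarder is behind, so the truck is moving away from it while the skateboarder is moving toward the truck.
Both move, so f' = f · (v + v_o)/(v + v_s).
f' = 276 × (345 + 6.111)/(345 + 23.33) = 276 × 351.11/368.33 ≈ 263 Hz.

263 Hz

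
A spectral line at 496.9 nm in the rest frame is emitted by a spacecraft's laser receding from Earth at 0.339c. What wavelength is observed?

707.2 nm

Relativistic Doppler for wavelength: λ' = λ₀ · √((1 + β)/(1 − β)).
λ' = 496.9 × √(1.3390/0.6610) = 496.9 × 1.42328 ≈ 707.2 nm.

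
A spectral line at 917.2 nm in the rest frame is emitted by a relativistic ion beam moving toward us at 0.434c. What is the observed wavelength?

576.2 nm

Relativistic Doppler for wavelength: λ' = λ₀ · √((1 − β)/(1 + β)).
λ' = 917.2 × √(0.5660/1.4340) = 917.2 × 0.62825 ≈ 576.2 nm.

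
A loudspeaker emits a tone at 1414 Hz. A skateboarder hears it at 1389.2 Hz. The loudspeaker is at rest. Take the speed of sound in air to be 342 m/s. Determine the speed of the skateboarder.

6.0 m/s

f' < f, so the skateboarder is receding.
f' = f · (v − v_o)/v ⇒ v_o = v · |f'/f − 1|.
v_o = 342 × |1389.2/1414 − 1| = 342 × 0.01754 ≈ 6.0 m/s.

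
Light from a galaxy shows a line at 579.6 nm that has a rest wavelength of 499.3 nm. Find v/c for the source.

0.148

λ'/λ₀ = 1.1608 > 1 (redshift), so the source is receding.
λ'/λ₀ = √((1 + β)/(1 − β)) for a receding source ⇒ β = (r² − 1)/(r² + 1) with r = λ'/λ₀.
β = (1.3475 − 1)/(1.3475 + 1) ≈ 0.148.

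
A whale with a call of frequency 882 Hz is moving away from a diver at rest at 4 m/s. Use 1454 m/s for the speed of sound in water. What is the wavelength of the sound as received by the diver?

Moving source, stationary observer: f' = f · v/(v + v_s) since the source is receding.
f' = 882 × 1454/(1454 + 4) ≈ 880 Hz.
λ' = v/f' = 1454/879.58 ≈ 1.65 m.

1.65 m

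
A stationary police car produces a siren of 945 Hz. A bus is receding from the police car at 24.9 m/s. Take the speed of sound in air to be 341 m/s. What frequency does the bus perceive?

876 Hz

Moving observer, stationary source: f' = f · (v − v_o)/v.
f' = 945 × (341 − 24.9)/341 = 945 × 316.1/341 ≈ 876 Hz.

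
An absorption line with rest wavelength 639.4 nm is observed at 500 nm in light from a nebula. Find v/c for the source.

0.241c

λ'/λ₀ = 0.7820 < 1 (blueshift), so the source is approaching.
λ'/λ₀ = √((1 − β)/(1 + β)) for an approaching source ⇒ β = (1 − r²)/(1 + r²) with r = λ'/λ₀.
β = (1 − 0.6115)/(1 + 0.6115) ≈ 0.241.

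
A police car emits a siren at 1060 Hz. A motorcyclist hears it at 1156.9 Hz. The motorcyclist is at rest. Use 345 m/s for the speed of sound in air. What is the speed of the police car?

29 m/s

f' > f, so the police car is approaching.
f' = f · v/(v − v_s) ⇒ v_s = v · |1 − f/f'|.
v_s = 345 × |1 − 1060/1156.9| = 345 × 0.08376 ≈ 29 m/s.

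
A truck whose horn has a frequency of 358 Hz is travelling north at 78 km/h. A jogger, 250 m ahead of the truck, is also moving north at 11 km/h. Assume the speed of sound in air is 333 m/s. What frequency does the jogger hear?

379 Hz

78 km/h = 21.67 m/s; 11 km/h = 3.056 m/s.
The jogger is ahead, so the truck is moving toward it while the jogger is moving away from the truck.
General Doppler shift: f' = f · (v − v_o)/(v − v_s).
f' = 358 × (333 − 3.056)/(333 − 21.67) = 358 × 329.94/311.33 ≈ 379 Hz.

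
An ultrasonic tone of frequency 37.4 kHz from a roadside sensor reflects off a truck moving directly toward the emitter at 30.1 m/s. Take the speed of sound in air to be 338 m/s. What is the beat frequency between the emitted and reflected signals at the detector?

At the truck (a moving observer), f₁ = f₀ · (v + u)/v = 37.4 × 368.1/338 ≈ 40.73 kHz.
The reflection then acts as a moving source: f₂ = f₁ · v/(v − u) ≈ 44.71 kHz.
Equivalently f₂ = f₀ · (v + u)/(v − u).
Beat frequency (with f₀ = 37400 Hz): |f₂ − f₀| = 2u·f₀/(v − u) = 2 × 30.1 × 37400/307.9 ≈ 7312 Hz.

7312 Hz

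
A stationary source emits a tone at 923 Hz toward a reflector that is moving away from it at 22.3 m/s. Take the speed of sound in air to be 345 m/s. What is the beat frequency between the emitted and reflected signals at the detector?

The reflector first receives the wave as a moving observer: f₁ = f₀ · (v − u)/v = 923 × (345 − 22.3)/345 ≈ 863.3 Hz.
On reflection it acts as a source moving away from the stationary detector: f₂ = f₁ · v/(v + u) = 863.3 × 345/367.3 ≈ 810.9 Hz.
Beat frequency: |f₂ − f₀| = 2u·f₀/(v + u) = 2 × 22.3 × 923/367.3 ≈ 112 Hz.

112 Hz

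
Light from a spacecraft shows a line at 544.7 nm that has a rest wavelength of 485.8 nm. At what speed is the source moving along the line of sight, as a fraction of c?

0.114c

λ'/λ₀ = 1.1212 > 1 (redshift), so the source is receding.
λ'/λ₀ = √((1 + β)/(1 − β)) for a receding source ⇒ β = (r² − 1)/(r² + 1) with r = λ'/λ₀.
β = (1.2572 − 1)/(1.2572 + 1) ≈ 0.114.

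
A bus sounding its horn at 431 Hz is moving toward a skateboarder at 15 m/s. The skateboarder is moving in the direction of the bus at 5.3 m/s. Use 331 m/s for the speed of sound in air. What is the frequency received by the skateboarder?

With source approaching and observer approaching, f' = f · (v + v_o)/(v − v_s).
f' = 431 × (331 + 5.3)/(331 − 15) = 431 × 336.3/316 ≈ 459 Hz.

459 Hz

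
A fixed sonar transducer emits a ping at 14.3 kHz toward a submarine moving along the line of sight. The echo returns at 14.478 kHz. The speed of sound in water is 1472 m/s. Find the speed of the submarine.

Double Doppler shift off a moving reflector: f₂ = f₀ · (v + u)/(v − u) (u > 0 toward emitter).
Rearranging, u = v · (f₂ − f₀)/(f₂ + f₀) = 1472 × 0.178/28.778 ≈ 9.1 m/s.
So the submarine is moving at 9.1 m/s toward the emitter.

9.1 m/s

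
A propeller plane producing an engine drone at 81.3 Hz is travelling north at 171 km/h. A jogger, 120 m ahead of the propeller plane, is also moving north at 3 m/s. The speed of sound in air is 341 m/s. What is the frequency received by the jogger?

94 Hz

171 km/h = 47.5 m/s.
The jogger is ahead, so the propeller plane is moving toward it while the jogger is moving away from the propeller plane.
With source approaching and observer receding, f' = f · (v − v_o)/(v − v_s).
f' = 81.3 × (341 − 3)/(341 − 47.5) = 81.3 × 338/293.5 ≈ 94 Hz.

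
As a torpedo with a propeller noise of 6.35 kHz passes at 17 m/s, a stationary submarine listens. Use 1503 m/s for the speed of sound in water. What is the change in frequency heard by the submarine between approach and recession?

Approaching: f₁ = f · v/(v − v_s) = 6.35 × 1503/1486 ≈ 6.423 kHz.
Receding: f₂ = f · v/(v + v_s) = 6.35 × 1503/1520 ≈ 6.279 kHz.
Drop: f₁ − f₂ = 2f·v·v_s/(v² − v_s²) = 2 × 6.35 × 1503 × 17/(1503² − 17²) ≈ 0.144 kHz.

0.144 kHz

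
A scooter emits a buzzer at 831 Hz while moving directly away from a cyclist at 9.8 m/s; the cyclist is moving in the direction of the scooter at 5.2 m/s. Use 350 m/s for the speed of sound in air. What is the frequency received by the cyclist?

820 Hz

General Doppler shift: f' = f · (v + v_o)/(v + v_s).
f' = 831 × (350 + 5.2)/(350 + 9.8) = 831 × 355.2/359.8 ≈ 820 Hz.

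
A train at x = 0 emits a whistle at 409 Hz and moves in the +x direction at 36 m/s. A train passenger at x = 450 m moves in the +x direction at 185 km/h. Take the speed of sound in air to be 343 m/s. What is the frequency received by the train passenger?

185 km/h = 51.39 m/s.
The observer lies on the +x side, so the source is heading toward the observer and the observer is heading away from the source.
General Doppler shift: f' = f · (v − v_o)/(v − v_s).
f' = 409 × (343 − 51.39)/(343 − 36) = 409 × 291.61/307 ≈ 388 Hz.

388 Hz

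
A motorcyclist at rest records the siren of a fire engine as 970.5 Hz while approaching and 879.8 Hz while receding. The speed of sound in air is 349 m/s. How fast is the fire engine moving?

17.1 m/s

f₁/f₂ = (v + v_s)/(v − v_s), so v_s = v · (f₁ − f₂)/(f₁ + f₂).
v_s = 349 × (970.5 − 879.8)/(970.5 + 879.8) = 349 × 90.7/1850.3 ≈ 17.1 m/s.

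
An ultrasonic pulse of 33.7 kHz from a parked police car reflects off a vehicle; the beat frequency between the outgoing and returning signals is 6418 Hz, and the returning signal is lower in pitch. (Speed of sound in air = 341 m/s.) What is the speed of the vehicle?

36 m/s

Double Doppler shift off a moving reflector: f₂ = f₀ · (v + u)/(v − u) (u > 0 toward emitter).
Returning signal is lower, so f₂ = f₀ − Δf = 33700 − 6418 = 27282 Hz.
Rearranging, u = v · (f₂ − f₀)/(f₂ + f₀) = 341 × -6418/60982 ≈ -36 m/s.
So the vehicle is moving at 36 m/s away from the emitter.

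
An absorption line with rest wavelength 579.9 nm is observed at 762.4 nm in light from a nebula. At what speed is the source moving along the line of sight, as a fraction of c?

0.267

λ'/λ₀ = 1.3147 > 1 (redshift), so the source is receding.
λ'/λ₀ = √((1 + β)/(1 − β)) for a receding source ⇒ β = (r² − 1)/(r² + 1) with r = λ'/λ₀.
β = (1.7285 − 1)/(1.7285 + 1) ≈ 0.267.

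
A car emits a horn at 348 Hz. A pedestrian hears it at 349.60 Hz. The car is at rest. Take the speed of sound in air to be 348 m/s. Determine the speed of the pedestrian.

1.60 m/s

f' > f, so the pedestrian is approaching.
f' = f · (v + v_o)/v ⇒ v_o = v · |f'/f − 1|.
v_o = 348 × |349.60/348 − 1| = 348 × 0.004598 ≈ 1.60 m/s.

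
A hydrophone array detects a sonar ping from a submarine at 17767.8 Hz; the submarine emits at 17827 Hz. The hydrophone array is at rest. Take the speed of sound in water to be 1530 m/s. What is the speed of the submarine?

f' < f, so the submarine is receding.
f' = f · v/(v + v_s) ⇒ v_s = v · |1 − f/f'|.
v_s = 1530 × |1 − 17827/17767.8| = 1530 × 0.003332 ≈ 5.1 m/s.

5.1 m/s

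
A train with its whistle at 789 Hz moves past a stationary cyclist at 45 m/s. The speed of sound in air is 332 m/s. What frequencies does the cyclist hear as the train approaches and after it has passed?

Approaching: f₁ = f · v/(v − v_s) = 789 × 332/287 ≈ 913 Hz.
Receding: f₂ = f · v/(v + v_s) = 789 × 332/377 ≈ 695 Hz.

913 Hz approaching; 695 Hz receding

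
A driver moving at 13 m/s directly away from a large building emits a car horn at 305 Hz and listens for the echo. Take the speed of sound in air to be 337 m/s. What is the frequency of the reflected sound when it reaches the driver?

The large building receives the sound from a moving source: f₁ = f₀ · v/(v + v_e) = 305 × 337/350 ≈ 294 Hz.
On the return leg the driver is a moving observer: f₂ = f₁ · (v − v_e)/v = 294 × 324/337 ≈ 282 Hz.

282 Hz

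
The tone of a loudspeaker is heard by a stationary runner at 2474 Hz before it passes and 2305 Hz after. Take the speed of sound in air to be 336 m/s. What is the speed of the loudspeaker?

f₁/f₂ = (v + v_s)/(v − v_s), so v_s = v · (f₁ − f₂)/(f₁ + f₂).
v_s = 336 × (2474 − 2305)/(2474 + 2305) = 336 × 169/4779 ≈ 11.9 m/s.

11.9 m/s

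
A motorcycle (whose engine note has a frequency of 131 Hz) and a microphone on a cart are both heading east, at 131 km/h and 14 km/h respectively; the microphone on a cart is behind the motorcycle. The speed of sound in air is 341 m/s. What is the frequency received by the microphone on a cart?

131 km/h = 36.39 m/s; 14 km/h = 3.889 m/s.
The microphone on a cart is behind, so the motorcycle is moving away from it while the microphone on a cart is moving toward the motorcycle.
General Doppler shift: f' = f · (v + v_o)/(v + v_s).
f' = 131 × (341 + 3.889)/(341 + 36.39) = 131 × 344.89/377.39 ≈ 120 Hz.

120 Hz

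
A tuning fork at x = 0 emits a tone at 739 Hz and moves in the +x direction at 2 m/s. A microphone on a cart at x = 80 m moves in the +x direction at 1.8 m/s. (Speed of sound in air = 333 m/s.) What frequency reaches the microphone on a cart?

The observer lies on the +x side, so the source is heading toward the observer and the observer is heading away from the source.
With source approaching and observer receding, f' = f · (v − v_o)/(v − v_s).
f' = 739 × (333 − 1.8)/(333 − 2) = 739 × 331.2/331 ≈ 739 Hz.

739 Hz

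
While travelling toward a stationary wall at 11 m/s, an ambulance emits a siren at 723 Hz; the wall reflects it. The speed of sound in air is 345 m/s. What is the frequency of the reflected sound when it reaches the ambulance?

771 Hz

The wall receives the sound from a moving source: f₁ = f₀ · v/(v − v_e) = 723 × 345/334 ≈ 747 Hz.
On the return leg the ambulance is a moving observer: f₂ = f₁ · (v + v_e)/v = 747 × 356/345 ≈ 771 Hz.
Equivalently f₂ = f₀ · (v + v_e)/(v − v_e).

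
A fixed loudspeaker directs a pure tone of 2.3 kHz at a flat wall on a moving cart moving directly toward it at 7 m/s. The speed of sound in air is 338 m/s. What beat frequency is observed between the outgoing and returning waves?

97 Hz

At the flat wall on a moving cart (a moving observer), f₁ = f₀ · (v + u)/v = 2.3 × 345/338 ≈ 2.3476 kHz.
The reflection then acts as a moving source: f₂ = f₁ · v/(v − u) ≈ 2.3973 kHz.
Equivalently f₂ = f₀ · (v + u)/(v − u).
Beat frequency (with f₀ = 2300 Hz): |f₂ − f₀| = 2u·f₀/(v − u) = 2 × 7 × 2300/331 ≈ 97 Hz.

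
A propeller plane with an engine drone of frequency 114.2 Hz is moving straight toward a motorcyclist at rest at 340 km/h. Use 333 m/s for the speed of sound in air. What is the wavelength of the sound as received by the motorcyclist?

2.09 m

340 km/h = 94.44 m/s.
Only the source moves, toward the listener, so f' = f · v/(v − v_s).
f' = 114.2 × 333/(333 − 94.44) ≈ 159 Hz.
λ' = v/f' = 333/159.412 ≈ 2.09 m.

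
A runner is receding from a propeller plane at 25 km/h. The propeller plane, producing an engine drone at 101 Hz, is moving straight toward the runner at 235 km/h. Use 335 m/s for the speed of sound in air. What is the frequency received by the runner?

123 Hz

235 km/h = 65.28 m/s; 25 km/h = 6.944 m/s.
General Doppler shift: f' = f · (v − v_o)/(v − v_s).
f' = 101 × (335 − 6.944)/(335 − 65.28) = 101 × 328.06/269.72 ≈ 123 Hz.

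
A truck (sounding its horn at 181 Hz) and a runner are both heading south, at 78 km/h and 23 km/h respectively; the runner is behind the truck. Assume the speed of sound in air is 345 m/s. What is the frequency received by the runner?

78 km/h = 21.67 m/s; 23 km/h = 6.389 m/s.
The runner is behind, so the truck is moving away from it while the runner is moving toward the truck.
Both move, so f' = f · (v + v_o)/(v + v_s).
f' = 181 × (345 + 6.389)/(345 + 21.67) = 181 × 351.39/366.67 ≈ 173 Hz.

173 Hz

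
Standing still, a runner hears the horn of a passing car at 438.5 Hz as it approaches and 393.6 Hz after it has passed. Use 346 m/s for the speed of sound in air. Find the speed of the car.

f₁/f₂ = (v + v_s)/(v − v_s), so v_s = v · (f₁ − f₂)/(f₁ + f₂).
v_s = 346 × (438.5 − 393.6)/(438.5 + 393.6) = 346 × 44.9/832.1 ≈ 18.7 m/s.

18.7 m/s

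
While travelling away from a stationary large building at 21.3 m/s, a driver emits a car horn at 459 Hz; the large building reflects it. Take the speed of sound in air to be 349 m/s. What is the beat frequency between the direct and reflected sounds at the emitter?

The large building receives the sound from a moving source: f₁ = f₀ · v/(v + v_e) = 459 × 349/370.3 ≈ 432.6 Hz.
On the return leg the driver is a moving observer: f₂ = f₁ · (v − v_e)/v = 432.6 × 327.7/349 ≈ 406.2 Hz.
Equivalently f₂ = f₀ · (v − v_e)/(v + v_e).
Beat against the emitted tone: |f₂ − f₀| = 2v_e·f₀/(v + v_e) = 2 × 21.3 × 459/370.3 ≈ 52.8 Hz.

52.8 Hz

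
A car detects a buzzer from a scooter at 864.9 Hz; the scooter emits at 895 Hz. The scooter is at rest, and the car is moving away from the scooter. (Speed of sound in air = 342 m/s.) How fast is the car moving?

11.5 m/s

f' = f · (v − v_o)/v ⇒ v_o = v · |f'/f − 1|.
v_o = 342 × |864.9/895 − 1| = 342 × 0.03363 ≈ 11.5 m/s.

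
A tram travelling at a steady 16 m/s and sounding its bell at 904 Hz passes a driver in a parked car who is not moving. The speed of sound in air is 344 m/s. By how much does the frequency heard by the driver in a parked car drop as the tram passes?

Approaching: f₁ = f · v/(v − v_s) = 904 × 344/328 ≈ 948.1 Hz.
Receding: f₂ = f · v/(v + v_s) = 904 × 344/360 ≈ 863.8 Hz.
Drop: f₁ − f₂ = 2f·v·v_s/(v² − v_s²) = 2 × 904 × 344 × 16/(344² − 16²) ≈ 84.3 Hz.

84.3 Hz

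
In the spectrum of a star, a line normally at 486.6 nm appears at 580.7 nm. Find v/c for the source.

λ'/λ₀ = 1.1934 > 1 (redshift), so the source is receding.
λ'/λ₀ = √((1 + β)/(1 − β)) for a receding source ⇒ β = (r² − 1)/(r² + 1) with r = λ'/λ₀.
β = (1.4242 − 1)/(1.4242 + 1) ≈ 0.175.

0.175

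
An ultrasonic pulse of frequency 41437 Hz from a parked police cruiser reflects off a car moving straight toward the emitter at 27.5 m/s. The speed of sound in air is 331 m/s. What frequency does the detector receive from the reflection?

At the car (a moving observer), f₁ = f₀ · (v + u)/v = 41437 × 358.5/331 ≈ 44880 Hz.
On reflection it acts as a source moving toward the stationary detector: f₂ = f₁ · v/(v − u) = 44880 × 331/303.5 ≈ 48946 Hz.

48946 Hz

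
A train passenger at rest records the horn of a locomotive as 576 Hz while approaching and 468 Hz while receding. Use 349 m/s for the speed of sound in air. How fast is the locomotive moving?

36 m/s

f₁/f₂ = (v + v_s)/(v − v_s), so v_s = v · (f₁ − f₂)/(f₁ + f₂).
v_s = 349 × (576 − 468)/(576 + 468) = 349 × 108/1044 ≈ 36 m/s.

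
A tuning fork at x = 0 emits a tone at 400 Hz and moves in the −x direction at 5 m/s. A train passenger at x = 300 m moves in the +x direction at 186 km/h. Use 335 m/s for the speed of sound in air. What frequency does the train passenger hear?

186 km/h = 51.67 m/s.
The observer lies on the +x side, so the source is heading away from the observer and the observer is heading away from the source.
General Doppler shift: f' = f · (v − v_o)/(v + v_s).
f' = 400 × (335 − 51.67)/(335 + 5) = 400 × 283.33/340 ≈ 333 Hz.

333 Hz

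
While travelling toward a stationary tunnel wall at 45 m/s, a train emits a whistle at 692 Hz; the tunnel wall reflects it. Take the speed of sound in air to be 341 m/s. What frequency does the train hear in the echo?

The tunnel wall receives the sound from a moving source: f₁ = f₀ · v/(v − v_e) = 692 × 341/296 ≈ 797 Hz.
On the return leg the train is a moving observer: f₂ = f₁ · (v + v_e)/v = 797 × 386/341 ≈ 902 Hz.

902 Hz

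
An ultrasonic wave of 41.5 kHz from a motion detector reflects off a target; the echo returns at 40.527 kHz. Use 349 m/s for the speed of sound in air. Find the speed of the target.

4.1 m/s

Double Doppler shift off a moving reflector: f₂ = f₀ · (v + u)/(v − u) (u > 0 toward emitter).
Rearranging, u = v · (f₂ − f₀)/(f₂ + f₀) = 349 × -0.973/82.027 ≈ -4.1 m/s.
So the target is moving at 4.1 m/s away from the emitter.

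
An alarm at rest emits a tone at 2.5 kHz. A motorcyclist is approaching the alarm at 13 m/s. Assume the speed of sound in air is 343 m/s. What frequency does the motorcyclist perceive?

Only the observer moves, toward the source, so f' = f · (v + v_o)/v.
f' = 2.5 × (343 + 13)/343 = 2.5 × 356/343 ≈ 2.59 kHz.

2.59 kHz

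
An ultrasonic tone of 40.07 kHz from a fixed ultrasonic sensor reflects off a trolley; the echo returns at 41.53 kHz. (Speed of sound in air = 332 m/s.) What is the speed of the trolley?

5.9 m/s

Double Doppler shift off a moving reflector: f₂ = f₀ · (v + u)/(v − u) (u > 0 toward emitter).
Rearranging, u = v · (f₂ − f₀)/(f₂ + f₀) = 332 × 1.46/81.60 ≈ 5.9 m/s.
So the trolley is moving at 5.9 m/s toward the emitter.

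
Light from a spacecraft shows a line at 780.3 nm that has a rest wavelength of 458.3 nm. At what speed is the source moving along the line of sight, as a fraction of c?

λ'/λ₀ = 1.7026 > 1 (redshift), so the source is receding.
λ'/λ₀ = √((1 + β)/(1 − β)) for a receding source ⇒ β = (r² − 1)/(r² + 1) with r = λ'/λ₀.
β = (2.8988 − 1)/(2.8988 + 1) ≈ 0.487.

0.487c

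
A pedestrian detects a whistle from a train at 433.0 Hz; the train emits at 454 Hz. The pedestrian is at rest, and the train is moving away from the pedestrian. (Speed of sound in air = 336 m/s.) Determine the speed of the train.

f' = f · v/(v + v_s) ⇒ v_s = v · |1 − f/f'|.
v_s = 336 × |1 − 454/433.0| = 336 × 0.0485 ≈ 16.3 m/s.

16.3 m/s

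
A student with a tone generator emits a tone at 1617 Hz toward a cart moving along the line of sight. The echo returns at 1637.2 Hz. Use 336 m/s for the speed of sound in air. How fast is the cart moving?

Double Doppler shift off a moving reflector: f₂ = f₀ · (v + u)/(v − u) (u > 0 toward emitter).
Rearranging, u = v · (f₂ − f₀)/(f₂ + f₀) = 336 × 20.2/3254.2 ≈ 2.09 m/s.
So the cart is moving at 2.09 m/s toward the emitter.

2.09 m/s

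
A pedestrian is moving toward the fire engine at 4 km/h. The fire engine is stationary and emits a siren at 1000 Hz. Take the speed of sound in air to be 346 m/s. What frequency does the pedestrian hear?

1003 Hz

4 km/h = 1.111 m/s.
Only the observer moves, toward the source, so f' = f · (v + v_o)/v.
f' = 1000 × (346 + 1.111)/346 = 1000 × 347.11/346 ≈ 1003 Hz.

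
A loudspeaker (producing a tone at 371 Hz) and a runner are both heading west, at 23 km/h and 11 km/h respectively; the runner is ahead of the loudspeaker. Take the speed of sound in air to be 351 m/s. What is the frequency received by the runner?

375 Hz

23 km/h = 6.389 m/s; 11 km/h = 3.056 m/s.
The runner is ahead, so the loudspeaker is moving toward it while the runner is moving away from the loudspeaker.
Both move, so f' = f · (v − v_o)/(v − v_s).
f' = 371 × (351 − 3.056)/(351 − 6.389) = 371 × 347.94/344.61 ≈ 375 Hz.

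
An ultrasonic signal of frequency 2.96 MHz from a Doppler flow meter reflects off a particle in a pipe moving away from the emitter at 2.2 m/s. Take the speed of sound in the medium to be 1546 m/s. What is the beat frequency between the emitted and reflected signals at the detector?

The particle in a pipe first receives the wave as a moving observer: f₁ = f₀ · (v − u)/v = 2.96 × (1546 − 2.2)/1546 ≈ 2.95579 MHz.
On reflection it acts as a source moving away from the stationary detector: f₂ = f₁ · v/(v + u) = 2.95579 × 1546/1548.2 ≈ 2.95159 MHz.
Equivalently f₂ = f₀ · (v − u)/(v + u).
Beat frequency (with f₀ = 2960000 Hz): |f₂ − f₀| = 2u·f₀/(v + u) = 2 × 2.2 × 2960000/1548.2 ≈ 8412 Hz.

8412 Hz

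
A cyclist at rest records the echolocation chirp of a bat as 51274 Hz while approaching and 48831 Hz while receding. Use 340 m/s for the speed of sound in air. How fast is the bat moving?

f₁/f₂ = (v + v_s)/(v − v_s), so v_s = v · (f₁ − f₂)/(f₁ + f₂).
v_s = 340 × (51274 − 48831)/(51274 + 48831) = 340 × 2443/100105 ≈ 8.3 m/s.

8.3 m/s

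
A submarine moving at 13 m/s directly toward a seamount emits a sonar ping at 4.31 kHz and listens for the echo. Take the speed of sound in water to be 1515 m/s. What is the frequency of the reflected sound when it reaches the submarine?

The seamount receives the sound from a moving source: f₁ = f₀ · v/(v − v_e) = 4.31 × 1515/1502 ≈ 4.35 kHz.
On the return leg the submarine is a moving observer: f₂ = f₁ · (v + v_e)/v = 4.35 × 1528/1515 ≈ 4.38 kHz.

4.38 kHz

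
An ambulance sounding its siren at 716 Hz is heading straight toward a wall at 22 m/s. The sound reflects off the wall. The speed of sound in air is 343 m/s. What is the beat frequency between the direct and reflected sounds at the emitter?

98 Hz

The wall receives the sound from a moving source: f₁ = f₀ · v/(v − v_e) = 716 × 343/321 ≈ 765.1 Hz.
On the return leg the ambulance is a moving observer: f₂ = f₁ · (v + v_e)/v = 765.1 × 365/343 ≈ 814.1 Hz.
Beat against the emitted tone: |f₂ − f₀| = 2v_e·f₀/(v − v_e) = 2 × 22 × 716/321 ≈ 98 Hz.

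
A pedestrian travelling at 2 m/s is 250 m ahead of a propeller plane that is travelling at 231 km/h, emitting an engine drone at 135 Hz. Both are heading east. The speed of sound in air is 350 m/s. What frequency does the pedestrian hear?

231 km/h = 64.17 m/s.
The pedestrian is ahead, so the propeller plane is moving toward it while the pedestrian is moving away from the propeller plane.
With source approaching and observer receding, f' = f · (v − v_o)/(v − v_s).
f' = 135 × (350 − 2)/(350 − 64.17) = 135 × 348/285.83 ≈ 164 Hz.

164 Hz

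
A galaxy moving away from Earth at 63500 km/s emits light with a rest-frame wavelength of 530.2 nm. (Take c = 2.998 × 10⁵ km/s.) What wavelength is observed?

657.4 nm

β = v/c = 63500/299800 = 0.2118.
Relativistic Doppler for wavelength: λ' = λ₀ · √((1 + β)/(1 − β)).
λ' = 530.2 × √(1.2118/0.7882) = 530.2 × 1.23994 ≈ 657.4 nm.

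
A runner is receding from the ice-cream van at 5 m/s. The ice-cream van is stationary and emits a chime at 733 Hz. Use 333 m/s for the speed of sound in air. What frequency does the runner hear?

Only the observer moves, away from the source, so f' = f · (v − v_o)/v.
f' = 733 × (333 − 5)/333 = 733 × 328/333 ≈ 722 Hz.

722 Hz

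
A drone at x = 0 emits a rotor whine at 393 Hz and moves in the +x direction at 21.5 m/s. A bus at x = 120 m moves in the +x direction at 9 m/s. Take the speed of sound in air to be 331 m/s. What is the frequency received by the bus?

The observer lies on the +x side, so the source is heading toward the observer and the observer is heading away from the source.
With source approaching and observer receding, f' = f · (v − v_o)/(v − v_s).
f' = 393 × (331 − 9)/(331 − 21.5) = 393 × 322/309.5 ≈ 409 Hz.

409 Hz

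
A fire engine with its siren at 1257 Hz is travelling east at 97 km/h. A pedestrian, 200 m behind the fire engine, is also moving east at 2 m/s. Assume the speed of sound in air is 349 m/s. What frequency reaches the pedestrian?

97 km/h = 26.94 m/s.
The pedestrian is behind, so the fire engine is moving away from it while the pedestrian is moving toward the fire engine.
With source receding and observer approaching, f' = f · (v + v_o)/(v + v_s).
f' = 1257 × (349 + 2)/(349 + 26.94) = 1257 × 351/375.94 ≈ 1174 Hz.

1174 Hz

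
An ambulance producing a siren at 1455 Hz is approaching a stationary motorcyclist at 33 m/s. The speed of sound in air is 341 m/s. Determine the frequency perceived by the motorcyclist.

1611 Hz

Only the source moves, toward the listener, so f' = f · v/(v − v_s).
f' = 1455 × 341/(341 − 33) = 1455 × 341/308 ≈ 1611 Hz.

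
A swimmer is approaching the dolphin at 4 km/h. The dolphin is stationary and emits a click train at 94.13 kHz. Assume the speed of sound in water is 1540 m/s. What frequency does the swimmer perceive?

94.2 kHz

4 km/h = 1.111 m/s.
Moving observer, stationary source: f' = f · (v + v_o)/v.
f' = 94.13 × (1540 + 1.111)/1540 = 94.13 × 1541.1/1540 ≈ 94.2 kHz.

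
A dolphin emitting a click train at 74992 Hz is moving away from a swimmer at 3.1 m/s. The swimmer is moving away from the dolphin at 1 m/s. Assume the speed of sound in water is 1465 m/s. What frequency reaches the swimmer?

With source receding and observer receding, f' = f · (v − v_o)/(v + v_s).
f' = 74992 × (1465 − 1)/(1465 + 3.1) = 74992 × 1464/1468.1 ≈ 74783 Hz.

74783 Hz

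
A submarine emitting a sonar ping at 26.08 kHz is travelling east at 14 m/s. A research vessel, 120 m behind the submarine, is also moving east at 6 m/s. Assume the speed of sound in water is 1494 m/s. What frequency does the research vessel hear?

The research vessel is behind, so the submarine is moving away from it while the research vessel is moving toward the submarine.
With source receding and observer approaching, f' = f · (v + v_o)/(v + v_s).
f' = 26.08 × (1494 + 6)/(1494 + 14) = 26.08 × 1500/1508 ≈ 25.9 kHz.

25.9 kHz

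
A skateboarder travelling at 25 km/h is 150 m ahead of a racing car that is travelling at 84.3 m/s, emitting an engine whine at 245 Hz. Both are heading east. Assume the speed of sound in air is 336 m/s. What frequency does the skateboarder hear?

25 km/h = 6.944 m/s.
The skateboarder is ahead, so the racing car is moving toward it while the skateboarder is moving away from the racing car.
With source approaching and observer receding, f' = f · (v − v_o)/(v − v_s).
f' = 245 × (336 − 6.944)/(336 − 84.3) = 245 × 329.06/251.7 ≈ 320 Hz.

320 Hz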